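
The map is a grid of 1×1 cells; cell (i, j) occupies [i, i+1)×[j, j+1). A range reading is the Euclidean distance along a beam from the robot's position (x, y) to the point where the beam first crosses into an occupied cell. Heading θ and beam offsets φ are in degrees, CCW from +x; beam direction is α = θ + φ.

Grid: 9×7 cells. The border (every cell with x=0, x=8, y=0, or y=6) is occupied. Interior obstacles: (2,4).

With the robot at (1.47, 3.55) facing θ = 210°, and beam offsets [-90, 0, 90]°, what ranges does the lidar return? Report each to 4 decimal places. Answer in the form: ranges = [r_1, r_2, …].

beam 1: φ=-90°, α=120°
  d=(-0.5000,0.8660)  start (1,3)  tX=0.9400 tY=0.5196  stride 1/|dx|=2.0000 1/|dy|=1.1547
    cross y-line → (1,4), t=0.5196
    cross x-line → (0,4), t=0.9400 (wall)
  → r_1 = 0.9400
beam 2: φ=0°, α=210°
  d=(-0.8660,-0.5000)  start (1,3)  tX=0.5427 tY=1.1000  stride 1/|dx|=1.1547 1/|dy|=2.0000
    cross x-line → (0,3), t=0.5427 (wall)
  → r_2 = 0.5427
beam 3: φ=90°, α=300°
  d=(0.5000,-0.8660)  start (1,3)  tX=1.0600 tY=0.6351  stride 1/|dx|=2.0000 1/|dy|=1.1547
    cross y-line → (1,2), t=0.6351
    cross x-line → (2,2), t=1.0600
    cross y-line → (2,1), t=1.7898
    cross y-line → (2,0), t=2.9445 (wall)
  → r_3 = 2.9445

ranges = [0.9400, 0.5427, 2.9445]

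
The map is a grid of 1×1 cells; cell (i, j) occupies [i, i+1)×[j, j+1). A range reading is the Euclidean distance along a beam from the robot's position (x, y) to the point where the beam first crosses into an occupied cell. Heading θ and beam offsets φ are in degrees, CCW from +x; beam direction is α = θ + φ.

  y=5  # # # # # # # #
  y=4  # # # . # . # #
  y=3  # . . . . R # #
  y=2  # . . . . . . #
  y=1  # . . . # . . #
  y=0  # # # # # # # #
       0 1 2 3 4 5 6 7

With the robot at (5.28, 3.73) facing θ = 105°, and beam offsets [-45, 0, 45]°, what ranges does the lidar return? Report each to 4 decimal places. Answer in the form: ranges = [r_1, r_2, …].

beam 1: φ=-45°, α=60°
  dir = (cos 60°, sin 60°) = (0.5000, 0.8660); from cell (5,3)
  next x-line at t=1.4400, next y-line at t=0.3118; Δt_x=2.0000, Δt_y=1.1547
    y: enter (5,4) at t=0.3118
    x: enter (6,4) at t=1.4400 ← occupied
  → r_1 = 1.4400
beam 2: φ=0°, α=105°
  dir = (cos 105°, sin 105°) = (-0.2588, 0.9659); from cell (5,3)
  next x-line at t=1.0818, next y-line at t=0.2795; Δt_x=3.8637, Δt_y=1.0353
    y: enter (5,4) at t=0.2795
    x: enter (4,4) at t=1.0818 ← occupied
  → r_2 = 1.0818
beam 3: φ=45°, α=150°
  dir = (cos 150°, sin 150°) = (-0.8660, 0.5000); from cell (5,3)
  next x-line at t=0.3233, next y-line at t=0.5400; Δt_x=1.1547, Δt_y=2.0000
    x: enter (4,3) at t=0.3233
    y: enter (4,4) at t=0.5400 ← occupied
  → r_3 = 0.5400

ranges = [1.4400, 1.0818, 0.5400]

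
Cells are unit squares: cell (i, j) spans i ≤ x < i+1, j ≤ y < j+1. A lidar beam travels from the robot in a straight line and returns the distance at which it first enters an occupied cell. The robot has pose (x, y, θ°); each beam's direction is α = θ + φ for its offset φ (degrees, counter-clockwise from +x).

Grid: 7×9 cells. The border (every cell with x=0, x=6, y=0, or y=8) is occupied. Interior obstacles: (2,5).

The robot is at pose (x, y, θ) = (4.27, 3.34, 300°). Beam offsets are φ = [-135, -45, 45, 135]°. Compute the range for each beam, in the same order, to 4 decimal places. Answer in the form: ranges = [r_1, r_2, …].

beam 1: φ=-135°, α=165°
  cosα=-0.9659 sinα=0.2588 | (4,3) | tMaxX 0.2795 tMaxY 2.5500 | tΔX 1.0353 tΔY 3.8637
    t=0.2795 [x] (3,3)
    t=1.3148 [x] (2,3)
    t=2.3501 [x] (1,3)
    t=2.5500 [y] (1,4)
    t=3.3854 [x] (0,4) — stop
  → r_1 = 3.3854
beam 2: φ=-45°, α=255°
  cosα=-0.2588 sinα=-0.9659 | (4,3) | tMaxX 1.0432 tMaxY 0.3520 | tΔX 3.8637 tΔY 1.0353
    t=0.3520 [y] (4,2)
    t=1.0432 [x] (3,2)
    t=1.3873 [y] (3,1)
    t=2.4225 [y] (3,0) — stop
  → r_2 = 2.4225
beam 3: φ=45°, α=345°
  cosα=0.9659 sinα=-0.2588 | (4,3) | tMaxX 0.7558 tMaxY 1.3137 | tΔX 1.0353 tΔY 3.8637
    t=0.7558 [x] (5,3)
    t=1.3137 [y] (5,2)
    t=1.7910 [x] (6,2) — stop
  → r_3 = 1.7910
beam 4: φ=135°, α=75°
  cosα=0.2588 sinα=0.9659 | (4,3) | tMaxX 2.8205 tMaxY 0.6833 | tΔX 3.8637 tΔY 1.0353
    t=0.6833 [y] (4,4)
    t=1.7186 [y] (4,5)
    t=2.7538 [y] (4,6)
    t=2.8205 [x] (5,6)
    t=3.7891 [y] (5,7)
    t=4.8244 [y] (5,8) — stop
  → r_4 = 4.8244

ranges = [3.3854, 2.4225, 1.7910, 4.8244]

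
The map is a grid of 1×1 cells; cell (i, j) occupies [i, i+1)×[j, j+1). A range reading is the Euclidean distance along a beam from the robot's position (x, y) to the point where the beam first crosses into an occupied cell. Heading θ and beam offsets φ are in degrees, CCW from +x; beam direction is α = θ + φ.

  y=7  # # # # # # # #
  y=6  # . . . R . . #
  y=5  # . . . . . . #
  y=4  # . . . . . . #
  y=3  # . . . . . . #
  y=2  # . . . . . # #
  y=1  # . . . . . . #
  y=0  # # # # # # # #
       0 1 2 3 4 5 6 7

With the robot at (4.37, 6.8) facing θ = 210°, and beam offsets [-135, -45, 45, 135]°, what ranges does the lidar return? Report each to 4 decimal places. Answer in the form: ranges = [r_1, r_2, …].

beam 1: φ=-135°, α=75°
  dir = (cos 75°, sin 75°) = (0.2588, 0.9659); from cell (4,6)
  next x-line at t=2.4341, next y-line at t=0.2071; Δt_x=3.8637, Δt_y=1.0353
    y: enter (4,7) at t=0.2071 ← occupied
  → r_1 = 0.2071
beam 2: φ=-45°, α=165°
  dir = (cos 165°, sin 165°) = (-0.9659, 0.2588); from cell (4,6)
  next x-line at t=0.3831, next y-line at t=0.7727; Δt_x=1.0353, Δt_y=3.8637
    x: enter (3,6) at t=0.3831
    y: enter (3,7) at t=0.7727 ← occupied
  → r_2 = 0.7727
beam 3: φ=45°, α=255°
  dir = (cos 255°, sin 255°) = (-0.2588, -0.9659); from cell (4,6)
  next x-line at t=1.4296, next y-line at t=0.8282; Δt_x=3.8637, Δt_y=1.0353
    y: enter (4,5) at t=0.8282
    x: enter (3,5) at t=1.4296
    y: enter (3,4) at t=1.8635
    y: enter (3,3) at t=2.8988
    y: enter (3,2) at t=3.9340
    y: enter (3,1) at t=4.9693
    x: enter (2,1) at t=5.2933
    y: enter (2,0) at t=6.0046 ← occupied
  → r_3 = 6.0046
beam 4: φ=135°, α=345°
  dir = (cos 345°, sin 345°) = (0.9659, -0.2588); from cell (4,6)
  next x-line at t=0.6522, next y-line at t=3.0910; Δt_x=1.0353, Δt_y=3.8637
    x: enter (5,6) at t=0.6522
    x: enter (6,6) at t=1.6875
    x: enter (7,6) at t=2.7228 ← occupied
  → r_4 = 2.7228

ranges = [0.2071, 0.7727, 6.0046, 2.7228]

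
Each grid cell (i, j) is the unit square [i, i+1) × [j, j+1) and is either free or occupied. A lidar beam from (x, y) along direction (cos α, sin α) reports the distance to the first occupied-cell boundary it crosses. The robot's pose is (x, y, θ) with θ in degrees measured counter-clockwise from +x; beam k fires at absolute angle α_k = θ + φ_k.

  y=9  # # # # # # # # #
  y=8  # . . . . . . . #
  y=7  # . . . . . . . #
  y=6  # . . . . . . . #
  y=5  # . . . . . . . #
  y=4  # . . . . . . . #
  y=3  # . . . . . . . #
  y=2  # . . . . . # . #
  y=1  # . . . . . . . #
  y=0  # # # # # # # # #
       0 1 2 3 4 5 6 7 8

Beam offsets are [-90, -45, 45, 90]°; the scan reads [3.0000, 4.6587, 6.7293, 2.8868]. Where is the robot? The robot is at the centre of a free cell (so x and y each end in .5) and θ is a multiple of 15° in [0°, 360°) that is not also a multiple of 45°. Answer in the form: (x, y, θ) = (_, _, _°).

Enumerate (i+0.5, j+0.5, θ) over the 55 free cells and 16 admissible headings. For each, cast all 4 beams and compare to the given ranges.
  (2.5, 3.5, 195°): beam 1 = 5.6940 ≠ 3.0000 ✗
  (4.5, 5.5, 195°): beam 1 = 3.6235 ≠ 3.0000 ✗
  (2.5, 6.5, 75°): beam 1 = 5.6940 ≠ 3.0000 ✗
  …
  (3.5, 2.5, 60°): r_1=3.0000, r_2=4.6587, r_3=6.7293, r_4=2.8868 — all match ✓
Unique over the lattice → pose = (3.5, 2.5, 60°).

(x, y, θ) = (3.5, 2.5, 60°)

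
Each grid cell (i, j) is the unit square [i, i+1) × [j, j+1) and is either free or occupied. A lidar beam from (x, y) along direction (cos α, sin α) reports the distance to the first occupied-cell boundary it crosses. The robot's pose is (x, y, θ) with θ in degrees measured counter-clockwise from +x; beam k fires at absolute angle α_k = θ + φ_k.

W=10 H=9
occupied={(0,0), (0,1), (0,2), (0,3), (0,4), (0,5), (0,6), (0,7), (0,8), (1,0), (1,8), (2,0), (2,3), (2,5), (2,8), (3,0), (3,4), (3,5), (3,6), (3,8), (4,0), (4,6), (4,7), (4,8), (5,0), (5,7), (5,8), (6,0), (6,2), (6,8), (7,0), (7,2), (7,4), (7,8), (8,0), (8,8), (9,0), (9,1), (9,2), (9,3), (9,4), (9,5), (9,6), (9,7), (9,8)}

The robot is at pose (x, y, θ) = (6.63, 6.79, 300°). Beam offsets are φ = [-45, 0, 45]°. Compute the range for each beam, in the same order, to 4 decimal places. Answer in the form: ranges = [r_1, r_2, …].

beam 1: φ=-45°, α=255°
  cosα=-0.2588 sinα=-0.9659 | (6,6) | tMaxX 2.4341 tMaxY 0.8179 | tΔX 3.8637 tΔY 1.0353
    t=0.8179 [y] (6,5)
    t=1.8531 [y] (6,4)
    t=2.4341 [x] (5,4)
    t=2.8884 [y] (5,3)
    t=3.9237 [y] (5,2)
    t=4.9590 [y] (5,1)
    t=5.9942 [y] (5,0) — stop
  → r_1 = 5.9942
beam 2: φ=0°, α=300°
  cosα=0.5000 sinα=-0.8660 | (6,6) | tMaxX 0.7400 tMaxY 0.9122 | tΔX 2.0000 tΔY 1.1547
    t=0.7400 [x] (7,6)
    t=0.9122 [y] (7,5)
    t=2.0669 [y] (7,4) — stop
  → r_2 = 2.0669
beam 3: φ=45°, α=345°
  cosα=0.9659 sinα=-0.2588 | (6,6) | tMaxX 0.3831 tMaxY 3.0523 | tΔX 1.0353 tΔY 3.8637
    t=0.3831 [x] (7,6)
    t=1.4183 [x] (8,6)
    t=2.4536 [x] (9,6) — stop
  → r_3 = 2.4536

ranges = [5.9942, 2.0669, 2.4536]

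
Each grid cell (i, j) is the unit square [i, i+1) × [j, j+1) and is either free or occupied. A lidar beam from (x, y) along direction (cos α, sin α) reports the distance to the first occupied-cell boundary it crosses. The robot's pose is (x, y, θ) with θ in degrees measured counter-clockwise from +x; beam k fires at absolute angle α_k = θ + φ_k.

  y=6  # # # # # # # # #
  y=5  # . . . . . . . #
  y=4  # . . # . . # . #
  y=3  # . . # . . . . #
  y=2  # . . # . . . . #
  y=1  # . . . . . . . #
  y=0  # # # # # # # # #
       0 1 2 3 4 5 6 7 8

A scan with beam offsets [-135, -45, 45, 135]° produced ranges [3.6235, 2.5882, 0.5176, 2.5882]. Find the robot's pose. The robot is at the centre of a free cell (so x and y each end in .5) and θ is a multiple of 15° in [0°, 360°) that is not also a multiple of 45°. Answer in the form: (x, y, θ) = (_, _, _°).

(x, y, θ) = (4.5, 3.5, 120°)

Enumerate (i+0.5, j+0.5, θ) over the 31 free cells and 16 admissible headings. For each, cast all 4 beams and compare to the given ranges.
  (4.5, 1.5, 255°): beam 1 = 1.0000 ≠ 3.6235 ✗
  (4.5, 4.5, 285°): beam 1 = 0.5774 ≠ 3.6235 ✗
  (2.5, 1.5, 165°): beam 1 = 1.0000 ≠ 3.6235 ✗
  (1.5, 2.5, 210°): beam 2 = 0.5176 ≠ 2.5882 ✗
  …
  (4.5, 3.5, 120°): r_1=3.6235, r_2=2.5882, r_3=0.5176, r_4=2.5882 — all match ✓
No second candidate reproduces the full scan.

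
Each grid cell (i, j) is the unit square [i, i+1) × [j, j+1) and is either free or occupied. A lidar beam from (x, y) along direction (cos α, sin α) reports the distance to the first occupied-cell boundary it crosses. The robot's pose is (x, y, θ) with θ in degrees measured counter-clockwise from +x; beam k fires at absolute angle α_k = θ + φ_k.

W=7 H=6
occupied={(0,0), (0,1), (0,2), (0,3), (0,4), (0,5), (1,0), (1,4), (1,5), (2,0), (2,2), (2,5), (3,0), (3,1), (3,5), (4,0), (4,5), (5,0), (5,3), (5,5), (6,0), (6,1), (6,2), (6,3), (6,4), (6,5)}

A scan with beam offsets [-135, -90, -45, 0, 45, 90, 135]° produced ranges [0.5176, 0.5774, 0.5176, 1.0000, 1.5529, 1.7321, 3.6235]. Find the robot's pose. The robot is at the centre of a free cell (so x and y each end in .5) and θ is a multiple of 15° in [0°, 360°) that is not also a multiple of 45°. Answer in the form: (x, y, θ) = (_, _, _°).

Enumerate (i+0.5, j+0.5, θ) over the 16 free cells and 16 admissible headings. For each, cast all 7 beams and compare to the given ranges.
  (5.5, 1.5, 120°): beam 3 = 1.5529 ≠ 0.5176 ✗
  (4.5, 3.5, 105°): beam 1 = 0.5774 ≠ 0.5176 ✗
  (2.5, 1.5, 240°): beam 2 = 1.7321 ≠ 0.5774 ✗
  (2.5, 1.5, 120°): beam 4 = 0.5774 ≠ 1.0000 ✗
  …
  (4.5, 1.5, 330°): r_1=0.5176, r_2=0.5774, r_3=0.5176, r_4=1.0000, r_5=1.5529, r_6=1.7321, r_7=3.6235 — all match ✓
Only this pose fits every beam.

(x, y, θ) = (4.5, 1.5, 330°)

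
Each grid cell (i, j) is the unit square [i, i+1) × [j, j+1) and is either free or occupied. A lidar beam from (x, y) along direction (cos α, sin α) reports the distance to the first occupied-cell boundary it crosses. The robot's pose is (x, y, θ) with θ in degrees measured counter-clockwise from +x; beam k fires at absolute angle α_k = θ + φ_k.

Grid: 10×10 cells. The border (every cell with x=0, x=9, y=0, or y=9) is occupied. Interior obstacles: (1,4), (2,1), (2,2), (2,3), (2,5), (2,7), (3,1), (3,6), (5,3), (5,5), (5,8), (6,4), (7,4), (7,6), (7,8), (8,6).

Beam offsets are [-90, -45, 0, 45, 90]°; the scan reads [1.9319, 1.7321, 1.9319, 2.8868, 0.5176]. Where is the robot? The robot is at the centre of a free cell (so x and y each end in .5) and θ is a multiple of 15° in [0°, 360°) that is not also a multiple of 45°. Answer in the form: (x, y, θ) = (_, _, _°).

Candidates: 48 free-cell centres × 16 headings = 768 poses. Raycast each; keep the one whose scan matches to 4 dp.
  (8.5, 8.5, 150°): beam 1 = 0.5774 ≠ 1.9319 ✗
  (1.5, 8.5, 300°): beam 1 = 0.5774 ≠ 1.9319 ✗
  (6.5, 5.5, 285°): beam 1 = 0.5176 ≠ 1.9319 ✗
  …
  (4.5, 8.5, 255°): r_1=1.9319, r_2=1.7321, r_3=1.9319, r_4=2.8868, r_5=0.5176 — all match ✓
Only this pose fits every beam.

(x, y, θ) = (4.5, 8.5, 255°)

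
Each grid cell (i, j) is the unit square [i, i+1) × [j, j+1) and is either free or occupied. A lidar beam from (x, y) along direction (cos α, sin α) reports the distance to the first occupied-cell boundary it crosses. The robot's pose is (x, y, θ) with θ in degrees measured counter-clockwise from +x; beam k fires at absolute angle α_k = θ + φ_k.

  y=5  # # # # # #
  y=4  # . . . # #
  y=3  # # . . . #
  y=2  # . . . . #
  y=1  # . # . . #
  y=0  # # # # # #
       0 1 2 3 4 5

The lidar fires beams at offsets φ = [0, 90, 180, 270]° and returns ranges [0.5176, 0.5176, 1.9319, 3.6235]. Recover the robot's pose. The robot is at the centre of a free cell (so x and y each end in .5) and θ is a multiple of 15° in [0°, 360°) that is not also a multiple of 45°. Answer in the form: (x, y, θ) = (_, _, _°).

Candidates: 13 free-cell centres × 16 headings = 208 poses. Raycast each; keep the one whose scan matches to 4 dp.
  (4.5, 3.5, 120°): beam 1 = 0.5774 ≠ 0.5176 ✗
  (1.5, 4.5, 240°): beam 1 = 0.5774 ≠ 0.5176 ✗
  (2.5, 2.5, 75°): beam 1 = 2.5882 ≠ 0.5176 ✗
  (2.5, 3.5, 330°): beam 1 = 2.8868 ≠ 0.5176 ✗
  …
  (3.5, 4.5, 15°): r_1=0.5176, r_2=0.5176, r_3=1.9319, r_4=3.6235 — all match ✓
No second candidate reproduces the full scan.

(x, y, θ) = (3.5, 4.5, 15°)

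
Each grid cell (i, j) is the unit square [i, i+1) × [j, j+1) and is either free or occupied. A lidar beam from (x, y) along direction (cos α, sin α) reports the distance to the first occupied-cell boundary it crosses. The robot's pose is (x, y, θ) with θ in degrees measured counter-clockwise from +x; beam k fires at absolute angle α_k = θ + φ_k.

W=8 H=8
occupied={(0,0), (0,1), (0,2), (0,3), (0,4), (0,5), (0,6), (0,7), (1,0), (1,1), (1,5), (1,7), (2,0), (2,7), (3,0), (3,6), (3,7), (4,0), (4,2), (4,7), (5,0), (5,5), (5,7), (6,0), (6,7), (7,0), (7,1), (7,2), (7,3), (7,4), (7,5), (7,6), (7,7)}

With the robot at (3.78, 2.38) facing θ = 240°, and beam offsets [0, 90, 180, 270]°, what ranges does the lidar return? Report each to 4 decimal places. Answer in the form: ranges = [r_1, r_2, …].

ranges = [1.5935, 0.2540, 0.4400, 3.2101]

beam 1: φ=0°, α=240°
  d=(-0.5000,-0.8660)  start (3,2)  tX=1.5600 tY=0.4388  stride 1/|dx|=2.0000 1/|dy|=1.1547
    cross y-line → (3,1), t=0.4388
    cross x-line → (2,1), t=1.5600
    cross y-line → (2,0), t=1.5935 (wall)
  → r_1 = 1.5935
beam 2: φ=90°, α=330°
  d=(0.8660,-0.5000)  start (3,2)  tX=0.2540 tY=0.7600  stride 1/|dx|=1.1547 1/|dy|=2.0000
    cross x-line → (4,2), t=0.2540 (wall)
  → r_2 = 0.2540
beam 3: φ=180°, α=60°
  d=(0.5000,0.8660)  start (3,2)  tX=0.4400 tY=0.7159  stride 1/|dx|=2.0000 1/|dy|=1.1547
    cross x-line → (4,2), t=0.4400 (wall)
  → r_3 = 0.4400
beam 4: φ=270°, α=150°
  d=(-0.8660,0.5000)  start (3,2)  tX=0.9007 tY=1.2400  stride 1/|dx|=1.1547 1/|dy|=2.0000
    cross x-line → (2,2), t=0.9007
    cross y-line → (2,3), t=1.2400
    cross x-line → (1,3), t=2.0554
    cross x-line → (0,3), t=3.2101 (wall)
  → r_4 = 3.2101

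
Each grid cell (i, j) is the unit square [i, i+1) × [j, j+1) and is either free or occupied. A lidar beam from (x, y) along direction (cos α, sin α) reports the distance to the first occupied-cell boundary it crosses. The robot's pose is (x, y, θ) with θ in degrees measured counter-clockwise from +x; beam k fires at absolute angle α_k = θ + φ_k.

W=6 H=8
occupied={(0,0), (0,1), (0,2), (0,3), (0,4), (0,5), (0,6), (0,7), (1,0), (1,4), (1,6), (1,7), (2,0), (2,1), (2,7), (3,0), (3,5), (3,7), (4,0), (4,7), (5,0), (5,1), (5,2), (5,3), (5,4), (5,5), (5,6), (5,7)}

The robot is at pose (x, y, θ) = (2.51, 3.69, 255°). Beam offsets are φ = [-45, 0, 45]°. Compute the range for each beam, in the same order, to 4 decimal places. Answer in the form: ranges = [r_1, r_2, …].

ranges = [1.7436, 1.7496, 3.1061]

beam 1: φ=-45°, α=210°
  cosα=-0.8660 sinα=-0.5000 | (2,3) | tMaxX 0.5889 tMaxY 1.3800 | tΔX 1.1547 tΔY 2.0000
    t=0.5889 [x] (1,3)
    t=1.3800 [y] (1,2)
    t=1.7436 [x] (0,2) — stop
  → r_1 = 1.7436
beam 2: φ=0°, α=255°
  cosα=-0.2588 sinα=-0.9659 | (2,3) | tMaxX 1.9705 tMaxY 0.7143 | tΔX 3.8637 tΔY 1.0353
    t=0.7143 [y] (2,2)
    t=1.7496 [y] (2,1) — stop
  → r_2 = 1.7496
beam 3: φ=45°, α=300°
  cosα=0.5000 sinα=-0.8660 | (2,3) | tMaxX 0.9800 tMaxY 0.7967 | tΔX 2.0000 tΔY 1.1547
    t=0.7967 [y] (2,2)
    t=0.9800 [x] (3,2)
    t=1.9514 [y] (3,1)
    t=2.9800 [x] (4,1)
    t=3.1061 [y] (4,0) — stop
  → r_3 = 3.1061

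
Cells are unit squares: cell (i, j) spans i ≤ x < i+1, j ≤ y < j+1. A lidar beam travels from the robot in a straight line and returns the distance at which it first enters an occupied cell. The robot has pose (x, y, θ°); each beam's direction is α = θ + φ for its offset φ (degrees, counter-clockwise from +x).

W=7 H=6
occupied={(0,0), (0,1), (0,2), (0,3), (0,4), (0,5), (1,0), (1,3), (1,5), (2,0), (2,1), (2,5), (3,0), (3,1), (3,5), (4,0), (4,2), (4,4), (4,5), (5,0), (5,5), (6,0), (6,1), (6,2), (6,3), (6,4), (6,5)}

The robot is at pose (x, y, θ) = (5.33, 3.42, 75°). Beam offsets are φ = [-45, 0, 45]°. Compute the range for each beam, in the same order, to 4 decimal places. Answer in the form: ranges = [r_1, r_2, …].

ranges = [0.7736, 1.6357, 0.6697]

beam 1: φ=-45°, α=30°
  d=(0.8660,0.5000)  start (5,3)  tX=0.7736 tY=1.1600  stride 1/|dx|=1.1547 1/|dy|=2.0000
    cross x-line → (6,3), t=0.7736 (wall)
  → r_1 = 0.7736
beam 2: φ=0°, α=75°
  d=(0.2588,0.9659)  start (5,3)  tX=2.5887 tY=0.6005  stride 1/|dx|=3.8637 1/|dy|=1.0353
    cross y-line → (5,4), t=0.6005
    cross y-line → (5,5), t=1.6357 (wall)
  → r_2 = 1.6357
beam 3: φ=45°, α=120°
  d=(-0.5000,0.8660)  start (5,3)  tX=0.6600 tY=0.6697  stride 1/|dx|=2.0000 1/|dy|=1.1547
    cross x-line → (4,3), t=0.6600
    cross y-line → (4,4), t=0.6697 (wall)
  → r_3 = 0.6697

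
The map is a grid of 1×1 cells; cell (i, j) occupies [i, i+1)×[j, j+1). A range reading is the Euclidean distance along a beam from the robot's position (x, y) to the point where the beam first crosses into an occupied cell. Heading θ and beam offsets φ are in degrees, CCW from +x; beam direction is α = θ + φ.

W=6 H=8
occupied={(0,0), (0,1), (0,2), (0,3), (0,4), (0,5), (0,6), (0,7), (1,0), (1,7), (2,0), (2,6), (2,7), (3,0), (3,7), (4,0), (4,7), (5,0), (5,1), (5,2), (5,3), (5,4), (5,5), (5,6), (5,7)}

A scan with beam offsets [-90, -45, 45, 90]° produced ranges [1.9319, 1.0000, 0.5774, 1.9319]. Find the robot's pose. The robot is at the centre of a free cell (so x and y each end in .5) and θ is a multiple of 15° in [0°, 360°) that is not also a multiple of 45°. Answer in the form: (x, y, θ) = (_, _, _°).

Candidates: 23 free-cell centres × 16 headings = 368 poses. Raycast each; keep the one whose scan matches to 4 dp.
  (4.5, 6.5, 60°): beam 1 = 0.5774 ≠ 1.9319 ✗
  (3.5, 3.5, 330°): beam 1 = 2.8868 ≠ 1.9319 ✗
  (2.5, 5.5, 75°): beam 1 = 2.5882 ≠ 1.9319 ✗
  …
  (1.5, 4.5, 165°): r_1=1.9319, r_2=1.0000, r_3=0.5774, r_4=1.9319 — all match ✓
No second candidate reproduces the full scan.

(x, y, θ) = (1.5, 4.5, 165°)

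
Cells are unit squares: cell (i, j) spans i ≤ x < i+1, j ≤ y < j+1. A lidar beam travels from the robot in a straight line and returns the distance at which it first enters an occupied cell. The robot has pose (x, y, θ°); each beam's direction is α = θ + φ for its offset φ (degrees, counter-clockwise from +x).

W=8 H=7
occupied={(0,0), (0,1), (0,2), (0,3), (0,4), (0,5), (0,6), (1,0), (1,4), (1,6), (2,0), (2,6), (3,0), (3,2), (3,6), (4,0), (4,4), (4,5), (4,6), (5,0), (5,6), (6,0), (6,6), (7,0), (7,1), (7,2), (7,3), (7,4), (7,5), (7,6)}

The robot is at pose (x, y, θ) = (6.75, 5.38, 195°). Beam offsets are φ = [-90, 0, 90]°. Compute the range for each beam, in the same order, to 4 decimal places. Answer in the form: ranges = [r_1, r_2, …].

ranges = [0.6419, 1.8117, 0.9659]

beam 1: φ=-90°, α=105°
  direction (-0.2588, 0.9659); cell (6,5); t to first gridline: x 2.8978, y 0.6419 (then +3.8637 / +1.0353)
    (6,6) via y @ 0.6419  # hit
  → r_1 = 0.6419
beam 2: φ=0°, α=195°
  direction (-0.9659, -0.2588); cell (6,5); t to first gridline: x 0.7765, y 1.4682 (then +1.0353 / +3.8637)
    (5,5) via x @ 0.7765
    (5,4) via y @ 1.4682
    (4,4) via x @ 1.8117  # hit
  → r_2 = 1.8117
beam 3: φ=90°, α=285°
  direction (0.2588, -0.9659); cell (6,5); t to first gridline: x 0.9659, y 0.3934 (then +3.8637 / +1.0353)
    (6,4) via y @ 0.3934
    (7,4) via x @ 0.9659  # hit
  → r_3 = 0.9659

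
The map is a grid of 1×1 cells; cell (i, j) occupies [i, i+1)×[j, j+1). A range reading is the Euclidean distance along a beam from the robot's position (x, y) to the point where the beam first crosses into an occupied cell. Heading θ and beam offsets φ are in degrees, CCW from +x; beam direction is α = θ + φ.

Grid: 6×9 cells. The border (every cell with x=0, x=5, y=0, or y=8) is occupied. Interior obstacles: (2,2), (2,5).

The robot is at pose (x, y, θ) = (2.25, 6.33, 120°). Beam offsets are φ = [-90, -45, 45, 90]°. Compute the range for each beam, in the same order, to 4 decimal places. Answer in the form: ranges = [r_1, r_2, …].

ranges = [3.1754, 1.7289, 1.2941, 1.4434]

beam 1: φ=-90°, α=30°
  d=(0.8660,0.5000)  start (2,6)  tX=0.8660 tY=1.3400  stride 1/|dx|=1.1547 1/|dy|=2.0000
    cross x-line → (3,6), t=0.8660
    cross y-line → (3,7), t=1.3400
    cross x-line → (4,7), t=2.0207
    cross x-line → (5,7), t=3.1754 (wall)
  → r_1 = 3.1754
beam 2: φ=-45°, α=75°
  d=(0.2588,0.9659)  start (2,6)  tX=2.8978 tY=0.6936  stride 1/|dx|=3.8637 1/|dy|=1.0353
    cross y-line → (2,7), t=0.6936
    cross y-line → (2,8), t=1.7289 (wall)
  → r_2 = 1.7289
beam 3: φ=45°, α=165°
  d=(-0.9659,0.2588)  start (2,6)  tX=0.2588 tY=2.5887  stride 1/|dx|=1.0353 1/|dy|=3.8637
    cross x-line → (1,6), t=0.2588
    cross x-line → (0,6), t=1.2941 (wall)
  → r_3 = 1.2941
beam 4: φ=90°, α=210°
  d=(-0.8660,-0.5000)  start (2,6)  tX=0.2887 tY=0.6600  stride 1/|dx|=1.1547 1/|dy|=2.0000
    cross x-line → (1,6), t=0.2887
    cross y-line → (1,5), t=0.6600
    cross x-line → (0,5), t=1.4434 (wall)
  → r_4 = 1.4434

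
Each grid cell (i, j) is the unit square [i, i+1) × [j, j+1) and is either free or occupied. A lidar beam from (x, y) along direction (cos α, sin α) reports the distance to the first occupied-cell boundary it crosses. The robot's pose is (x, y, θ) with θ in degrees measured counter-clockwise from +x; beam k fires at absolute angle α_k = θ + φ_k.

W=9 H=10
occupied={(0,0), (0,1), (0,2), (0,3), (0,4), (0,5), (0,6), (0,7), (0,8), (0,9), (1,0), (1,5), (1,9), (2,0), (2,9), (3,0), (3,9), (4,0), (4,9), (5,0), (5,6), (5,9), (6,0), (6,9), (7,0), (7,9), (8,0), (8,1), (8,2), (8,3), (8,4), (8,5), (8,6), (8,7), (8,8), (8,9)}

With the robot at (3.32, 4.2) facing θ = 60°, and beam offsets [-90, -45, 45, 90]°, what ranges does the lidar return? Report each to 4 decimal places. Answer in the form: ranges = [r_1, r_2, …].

beam 1: φ=-90°, α=330°
  cosα=0.8660 sinα=-0.5000 | (3,4) | tMaxX 0.7852 tMaxY 0.4000 | tΔX 1.1547 tΔY 2.0000
    t=0.4000 [y] (3,3)
    t=0.7852 [x] (4,3)
    t=1.9399 [x] (5,3)
    t=2.4000 [y] (5,2)
    t=3.0946 [x] (6,2)
    t=4.2493 [x] (7,2)
    t=4.4000 [y] (7,1)
    t=5.4040 [x] (8,1) — stop
  → r_1 = 5.4040
beam 2: φ=-45°, α=15°
  cosα=0.9659 sinα=0.2588 | (3,4) | tMaxX 0.7040 tMaxY 3.0910 | tΔX 1.0353 tΔY 3.8637
    t=0.7040 [x] (4,4)
    t=1.7393 [x] (5,4)
    t=2.7745 [x] (6,4)
    t=3.0910 [y] (6,5)
    t=3.8098 [x] (7,5)
    t=4.8451 [x] (8,5) — stop
  → r_2 = 4.8451
beam 3: φ=45°, α=105°
  cosα=-0.2588 sinα=0.9659 | (3,4) | tMaxX 1.2364 tMaxY 0.8282 | tΔX 3.8637 tΔY 1.0353
    t=0.8282 [y] (3,5)
    t=1.2364 [x] (2,5)
    t=1.8635 [y] (2,6)
    t=2.8988 [y] (2,7)
    t=3.9340 [y] (2,8)
    t=4.9693 [y] (2,9) — stop
  → r_3 = 4.9693
beam 4: φ=90°, α=150°
  cosα=-0.8660 sinα=0.5000 | (3,4) | tMaxX 0.3695 tMaxY 1.6000 | tΔX 1.1547 tΔY 2.0000
    t=0.3695 [x] (2,4)
    t=1.5242 [x] (1,4)
    t=1.6000 [y] (1,5) — stop
  → r_4 = 1.6000

ranges = [5.4040, 4.8451, 4.9693, 1.6000]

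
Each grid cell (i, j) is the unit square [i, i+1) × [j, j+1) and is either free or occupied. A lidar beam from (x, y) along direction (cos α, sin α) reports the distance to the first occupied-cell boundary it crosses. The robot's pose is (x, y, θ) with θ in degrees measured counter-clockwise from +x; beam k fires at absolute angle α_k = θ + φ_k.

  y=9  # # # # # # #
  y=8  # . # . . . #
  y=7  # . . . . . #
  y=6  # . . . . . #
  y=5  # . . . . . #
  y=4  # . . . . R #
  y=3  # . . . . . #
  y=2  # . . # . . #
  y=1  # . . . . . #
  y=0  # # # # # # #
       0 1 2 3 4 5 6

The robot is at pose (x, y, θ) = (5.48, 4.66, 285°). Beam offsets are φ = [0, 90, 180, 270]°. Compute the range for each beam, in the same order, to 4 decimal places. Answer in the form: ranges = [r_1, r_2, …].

ranges = [2.0091, 0.5383, 4.4931, 4.6380]

beam 1: φ=0°, α=285°
  direction (0.2588, -0.9659); cell (5,4); t to first gridline: x 2.0091, y 0.6833 (then +3.8637 / +1.0353)
    (5,3) via y @ 0.6833
    (5,2) via y @ 1.7186
    (6,2) via x @ 2.0091  # hit
  → r_1 = 2.0091
beam 2: φ=90°, α=15°
  direction (0.9659, 0.2588); cell (5,4); t to first gridline: x 0.5383, y 1.3137 (then +1.0353 / +3.8637)
    (6,4) via x @ 0.5383  # hit
  → r_2 = 0.5383
beam 3: φ=180°, α=105°
  direction (-0.2588, 0.9659); cell (5,4); t to first gridline: x 1.8546, y 0.3520 (then +3.8637 / +1.0353)
    (5,5) via y @ 0.3520
    (5,6) via y @ 1.3873
    (4,6) via x @ 1.8546
    (4,7) via y @ 2.4225
    (4,8) via y @ 3.4578
    (4,9) via y @ 4.4931  # hit
  → r_3 = 4.4931
beam 4: φ=270°, α=195°
  direction (-0.9659, -0.2588); cell (5,4); t to first gridline: x 0.4969, y 2.5500 (then +1.0353 / +3.8637)
    (4,4) via x @ 0.4969
    (3,4) via x @ 1.5322
    (3,3) via y @ 2.5500
    (2,3) via x @ 2.5675
    (1,3) via x @ 3.6028
    (0,3) via x @ 4.6380  # hit
  → r_4 = 4.6380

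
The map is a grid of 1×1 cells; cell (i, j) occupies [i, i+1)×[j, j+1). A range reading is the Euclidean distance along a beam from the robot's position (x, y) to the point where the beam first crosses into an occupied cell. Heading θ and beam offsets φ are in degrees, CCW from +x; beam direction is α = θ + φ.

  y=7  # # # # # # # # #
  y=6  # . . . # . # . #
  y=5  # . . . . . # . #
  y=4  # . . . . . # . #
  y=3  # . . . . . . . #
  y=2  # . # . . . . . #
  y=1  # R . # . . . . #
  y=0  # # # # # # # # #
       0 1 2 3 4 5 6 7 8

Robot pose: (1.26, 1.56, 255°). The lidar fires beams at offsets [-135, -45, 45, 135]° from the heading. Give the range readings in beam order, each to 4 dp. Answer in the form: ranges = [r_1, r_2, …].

beam 1: φ=-135°, α=120°
  cosα=-0.5000 sinα=0.8660 | (1,1) | tMaxX 0.5200 tMaxY 0.5081 | tΔX 2.0000 tΔY 1.1547
    t=0.5081 [y] (1,2)
    t=0.5200 [x] (0,2) — stop
  → r_1 = 0.5200
beam 2: φ=-45°, α=210°
  cosα=-0.8660 sinα=-0.5000 | (1,1) | tMaxX 0.3002 tMaxY 1.1200 | tΔX 1.1547 tΔY 2.0000
    t=0.3002 [x] (0,1) — stop
  → r_2 = 0.3002
beam 3: φ=45°, α=300°
  cosα=0.5000 sinα=-0.8660 | (1,1) | tMaxX 1.4800 tMaxY 0.6466 | tΔX 2.0000 tΔY 1.1547
    t=0.6466 [y] (1,0) — stop
  → r_3 = 0.6466
beam 4: φ=135°, α=30°
  cosα=0.8660 sinα=0.5000 | (1,1) | tMaxX 0.8545 tMaxY 0.8800 | tΔX 1.1547 tΔY 2.0000
    t=0.8545 [x] (2,1)
    t=0.8800 [y] (2,2) — stop
  → r_4 = 0.8800

ranges = [0.5200, 0.3002, 0.6466, 0.8800]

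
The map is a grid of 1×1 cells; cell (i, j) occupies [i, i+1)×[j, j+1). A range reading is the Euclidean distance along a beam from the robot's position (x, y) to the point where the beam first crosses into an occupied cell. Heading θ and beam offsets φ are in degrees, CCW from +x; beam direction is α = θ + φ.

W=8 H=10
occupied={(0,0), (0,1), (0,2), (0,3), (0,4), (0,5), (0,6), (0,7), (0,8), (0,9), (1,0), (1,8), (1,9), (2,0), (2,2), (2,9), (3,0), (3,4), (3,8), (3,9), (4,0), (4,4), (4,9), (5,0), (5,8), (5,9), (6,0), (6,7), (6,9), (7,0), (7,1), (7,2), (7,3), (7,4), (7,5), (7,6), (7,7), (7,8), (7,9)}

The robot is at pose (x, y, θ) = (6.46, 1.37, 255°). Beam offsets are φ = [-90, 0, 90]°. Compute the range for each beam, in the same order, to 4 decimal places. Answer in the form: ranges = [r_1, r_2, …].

beam 1: φ=-90°, α=165°
  cosα=-0.9659 sinα=0.2588 | (6,1) | tMaxX 0.4762 tMaxY 2.4341 | tΔX 1.0353 tΔY 3.8637
    t=0.4762 [x] (5,1)
    t=1.5115 [x] (4,1)
    t=2.4341 [y] (4,2)
    t=2.5468 [x] (3,2)
    t=3.5821 [x] (2,2) — stop
  → r_1 = 3.5821
beam 2: φ=0°, α=255°
  cosα=-0.2588 sinα=-0.9659 | (6,1) | tMaxX 1.7773 tMaxY 0.3831 | tΔX 3.8637 tΔY 1.0353
    t=0.3831 [y] (6,0) — stop
  → r_2 = 0.3831
beam 3: φ=90°, α=345°
  cosα=0.9659 sinα=-0.2588 | (6,1) | tMaxX 0.5590 tMaxY 1.4296 | tΔX 1.0353 tΔY 3.8637
    t=0.5590 [x] (7,1) — stop
  → r_3 = 0.5590

ranges = [3.5821, 0.3831, 0.5590]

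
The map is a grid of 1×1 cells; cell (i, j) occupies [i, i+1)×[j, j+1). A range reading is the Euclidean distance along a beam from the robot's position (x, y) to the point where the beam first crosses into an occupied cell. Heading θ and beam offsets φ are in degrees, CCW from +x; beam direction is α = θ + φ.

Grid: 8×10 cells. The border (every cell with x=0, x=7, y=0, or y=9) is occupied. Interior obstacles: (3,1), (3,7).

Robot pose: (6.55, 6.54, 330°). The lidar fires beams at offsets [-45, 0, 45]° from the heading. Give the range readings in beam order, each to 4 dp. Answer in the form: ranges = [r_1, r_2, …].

beam 1: φ=-45°, α=285°
  cosα=0.2588 sinα=-0.9659 | (6,6) | tMaxX 1.7387 tMaxY 0.5590 | tΔX 3.8637 tΔY 1.0353
    t=0.5590 [y] (6,5)
    t=1.5943 [y] (6,4)
    t=1.7387 [x] (7,4) — stop
  → r_1 = 1.7387
beam 2: φ=0°, α=330°
  cosα=0.8660 sinα=-0.5000 | (6,6) | tMaxX 0.5196 tMaxY 1.0800 | tΔX 1.1547 tΔY 2.0000
    t=0.5196 [x] (7,6) — stop
  → r_2 = 0.5196
beam 3: φ=45°, α=15°
  cosα=0.9659 sinα=0.2588 | (6,6) | tMaxX 0.4659 tMaxY 1.7773 | tΔX 1.0353 tΔY 3.8637
    t=0.4659 [x] (7,6) — stop
  → r_3 = 0.4659

ranges = [1.7387, 0.5196, 0.4659]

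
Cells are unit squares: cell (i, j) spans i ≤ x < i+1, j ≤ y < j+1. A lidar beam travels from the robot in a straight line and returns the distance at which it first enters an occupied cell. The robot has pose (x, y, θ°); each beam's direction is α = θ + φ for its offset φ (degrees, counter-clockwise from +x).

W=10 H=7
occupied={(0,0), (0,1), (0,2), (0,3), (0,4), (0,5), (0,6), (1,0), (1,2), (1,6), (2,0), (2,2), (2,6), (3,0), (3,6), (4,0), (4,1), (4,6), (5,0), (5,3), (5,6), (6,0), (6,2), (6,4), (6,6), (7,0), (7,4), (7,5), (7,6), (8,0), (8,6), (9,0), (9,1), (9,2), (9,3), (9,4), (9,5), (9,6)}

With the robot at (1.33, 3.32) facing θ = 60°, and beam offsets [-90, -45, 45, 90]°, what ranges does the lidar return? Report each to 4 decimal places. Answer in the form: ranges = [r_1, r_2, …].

ranges = [0.6400, 4.8347, 1.2750, 0.3811]

beam 1: φ=-90°, α=330°
  d=(0.8660,-0.5000)  start (1,3)  tX=0.7736 tY=0.6400  stride 1/|dx|=1.1547 1/|dy|=2.0000
    cross y-line → (1,2), t=0.6400 (wall)
  → r_1 = 0.6400
beam 2: φ=-45°, α=15°
  d=(0.9659,0.2588)  start (1,3)  tX=0.6936 tY=2.6273  stride 1/|dx|=1.0353 1/|dy|=3.8637
    cross x-line → (2,3), t=0.6936
    cross x-line → (3,3), t=1.7289
    cross y-line → (3,4), t=2.6273
    cross x-line → (4,4), t=2.7642
    cross x-line → (5,4), t=3.7995
    cross x-line → (6,4), t=4.8347 (wall)
  → r_2 = 4.8347
beam 3: φ=45°, α=105°
  d=(-0.2588,0.9659)  start (1,3)  tX=1.2750 tY=0.7040  stride 1/|dx|=3.8637 1/|dy|=1.0353
    cross y-line → (1,4), t=0.7040
    cross x-line → (0,4), t=1.2750 (wall)
  → r_3 = 1.2750
beam 4: φ=90°, α=150°
  d=(-0.8660,0.5000)  start (1,3)  tX=0.3811 tY=1.3600  stride 1/|dx|=1.1547 1/|dy|=2.0000
    cross x-line → (0,3), t=0.3811 (wall)
  → r_4 = 0.3811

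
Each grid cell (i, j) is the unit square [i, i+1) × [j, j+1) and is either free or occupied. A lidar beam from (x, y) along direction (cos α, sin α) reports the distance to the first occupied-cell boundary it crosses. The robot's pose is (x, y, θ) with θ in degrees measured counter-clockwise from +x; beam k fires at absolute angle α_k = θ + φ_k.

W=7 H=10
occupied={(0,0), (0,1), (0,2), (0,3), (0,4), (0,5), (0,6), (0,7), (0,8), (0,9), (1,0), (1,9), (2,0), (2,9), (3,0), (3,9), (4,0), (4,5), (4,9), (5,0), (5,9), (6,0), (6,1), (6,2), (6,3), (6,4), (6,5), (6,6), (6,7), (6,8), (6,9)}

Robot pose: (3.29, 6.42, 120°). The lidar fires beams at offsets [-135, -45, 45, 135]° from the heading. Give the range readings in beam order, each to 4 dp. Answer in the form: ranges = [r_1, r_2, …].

ranges = [1.6228, 2.6710, 2.3708, 5.6112]

beam 1: φ=-135°, α=345°
  d=(0.9659,-0.2588)  start (3,6)  tX=0.7350 tY=1.6228  stride 1/|dx|=1.0353 1/|dy|=3.8637
    cross x-line → (4,6), t=0.7350
    cross y-line → (4,5), t=1.6228 (wall)
  → r_1 = 1.6228
beam 2: φ=-45°, α=75°
  d=(0.2588,0.9659)  start (3,6)  tX=2.7432 tY=0.6005  stride 1/|dx|=3.8637 1/|dy|=1.0353
    cross y-line → (3,7), t=0.6005
    cross y-line → (3,8), t=1.6357
    cross y-line → (3,9), t=2.6710 (wall)
  → r_2 = 2.6710
beam 3: φ=45°, α=165°
  d=(-0.9659,0.2588)  start (3,6)  tX=0.3002 tY=2.2409  stride 1/|dx|=1.0353 1/|dy|=3.8637
    cross x-line → (2,6), t=0.3002
    cross x-line → (1,6), t=1.3355
    cross y-line → (1,7), t=2.2409
    cross x-line → (0,7), t=2.3708 (wall)
  → r_3 = 2.3708
beam 4: φ=135°, α=255°
  d=(-0.2588,-0.9659)  start (3,6)  tX=1.1205 tY=0.4348  stride 1/|dx|=3.8637 1/|dy|=1.0353
    cross y-line → (3,5), t=0.4348
    cross x-line → (2,5), t=1.1205
    cross y-line → (2,4), t=1.4701
    cross y-line → (2,3), t=2.5054
    cross y-line → (2,2), t=3.5406
    cross y-line → (2,1), t=4.5759
    cross x-line → (1,1), t=4.9842
    cross y-line → (1,0), t=5.6112 (wall)
  → r_4 = 5.6112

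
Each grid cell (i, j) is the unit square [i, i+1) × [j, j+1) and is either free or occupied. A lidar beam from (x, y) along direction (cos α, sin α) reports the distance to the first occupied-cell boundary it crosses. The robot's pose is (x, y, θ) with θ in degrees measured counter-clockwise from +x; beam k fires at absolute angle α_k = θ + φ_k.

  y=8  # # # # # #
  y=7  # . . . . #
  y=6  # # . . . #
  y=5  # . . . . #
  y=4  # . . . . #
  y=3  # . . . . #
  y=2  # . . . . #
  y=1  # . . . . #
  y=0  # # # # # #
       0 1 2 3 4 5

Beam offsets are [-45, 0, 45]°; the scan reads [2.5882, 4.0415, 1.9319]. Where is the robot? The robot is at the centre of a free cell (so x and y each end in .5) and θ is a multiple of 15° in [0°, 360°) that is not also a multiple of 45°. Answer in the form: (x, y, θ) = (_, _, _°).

The pose lattice has 27·16 = 432 candidates. Test each by forward raycasting.
  (2.5, 6.5, 30°): beam 2 = 2.8868 ≠ 4.0415 ✗
  (2.5, 3.5, 120°): beam 1 = 4.6587 ≠ 2.5882 ✗
  (3.5, 1.5, 150°): beam 1 = 6.7293 ≠ 2.5882 ✗
  …
  (2.5, 4.5, 60°): r_1=2.5882, r_2=4.0415, r_3=1.9319 — all match ✓
Only this pose fits every beam.

(x, y, θ) = (2.5, 4.5, 60°)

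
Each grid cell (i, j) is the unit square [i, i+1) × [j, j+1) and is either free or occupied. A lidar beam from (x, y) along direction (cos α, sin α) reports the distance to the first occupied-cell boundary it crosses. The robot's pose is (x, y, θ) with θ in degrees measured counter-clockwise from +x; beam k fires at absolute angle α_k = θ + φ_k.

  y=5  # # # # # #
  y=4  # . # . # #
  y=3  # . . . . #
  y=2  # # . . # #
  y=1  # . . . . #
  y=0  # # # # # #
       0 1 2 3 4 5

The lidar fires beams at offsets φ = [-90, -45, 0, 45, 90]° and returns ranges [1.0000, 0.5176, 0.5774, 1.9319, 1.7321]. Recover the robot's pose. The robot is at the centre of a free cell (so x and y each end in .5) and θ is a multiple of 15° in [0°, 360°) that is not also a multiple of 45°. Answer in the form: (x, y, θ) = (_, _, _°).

The pose lattice has 12·16 = 192 candidates. Test each by forward raycasting.
  (3.5, 3.5, 30°): beam 2 = 1.5529 ≠ 0.5176 ✗
  (2.5, 2.5, 285°): beam 1 = 0.5176 ≠ 1.0000 ✗
  (2.5, 3.5, 255°): beam 1 = 1.5529 ≠ 1.0000 ✗
  (1.5, 3.5, 345°): beam 1 = 0.5176 ≠ 1.0000 ✗
  …
  (2.5, 1.5, 300°): r_1=1.0000, r_2=0.5176, r_3=0.5774, r_4=1.9319, r_5=1.7321 — all match ✓
No second candidate reproduces the full scan.

(x, y, θ) = (2.5, 1.5, 300°)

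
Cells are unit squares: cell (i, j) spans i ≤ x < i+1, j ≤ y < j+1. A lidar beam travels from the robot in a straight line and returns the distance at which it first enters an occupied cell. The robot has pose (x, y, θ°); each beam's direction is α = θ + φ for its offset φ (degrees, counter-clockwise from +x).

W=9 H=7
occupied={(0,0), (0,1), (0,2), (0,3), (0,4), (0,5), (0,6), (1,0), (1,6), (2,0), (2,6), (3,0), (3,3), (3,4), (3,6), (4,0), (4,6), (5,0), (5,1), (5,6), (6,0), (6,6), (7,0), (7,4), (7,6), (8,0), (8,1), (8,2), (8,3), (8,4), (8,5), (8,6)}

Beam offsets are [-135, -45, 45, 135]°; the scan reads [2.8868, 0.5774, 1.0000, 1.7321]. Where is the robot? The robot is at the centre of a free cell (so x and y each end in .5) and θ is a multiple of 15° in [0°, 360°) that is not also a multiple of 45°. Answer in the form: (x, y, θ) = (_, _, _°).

Candidates: 31 free-cell centres × 16 headings = 496 poses. Raycast each; keep the one whose scan matches to 4 dp.
  (2.5, 1.5, 345°): beam 1 = 1.0000 ≠ 2.8868 ✗
  (6.5, 1.5, 240°): beam 1 = 4.6587 ≠ 2.8868 ✗
  (1.5, 5.5, 210°): beam 1 = 0.5176 ≠ 2.8868 ✗
  (6.5, 5.5, 330°): beam 1 = 2.5882 ≠ 2.8868 ✗
  (5.5, 3.5, 210°): beam 1 = 2.5882 ≠ 2.8868 ✗
  …
  (2.5, 3.5, 15°): r_1=2.8868, r_2=0.5774, r_3=1.0000, r_4=1.7321 — all match ✓
No second candidate reproduces the full scan.

(x, y, θ) = (2.5, 3.5, 15°)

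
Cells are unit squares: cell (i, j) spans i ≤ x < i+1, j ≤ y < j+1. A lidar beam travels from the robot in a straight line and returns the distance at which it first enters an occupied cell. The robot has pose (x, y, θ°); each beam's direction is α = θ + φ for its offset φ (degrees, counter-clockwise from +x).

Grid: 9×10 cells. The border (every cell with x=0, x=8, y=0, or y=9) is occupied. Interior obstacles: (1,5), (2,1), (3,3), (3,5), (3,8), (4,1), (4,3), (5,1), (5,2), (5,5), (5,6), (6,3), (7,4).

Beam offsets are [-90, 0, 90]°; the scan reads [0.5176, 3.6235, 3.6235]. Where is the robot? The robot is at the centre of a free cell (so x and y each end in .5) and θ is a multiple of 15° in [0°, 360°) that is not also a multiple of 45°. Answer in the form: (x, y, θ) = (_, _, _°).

(x, y, θ) = (4.5, 4.5, 15°)

Candidates: 43 free-cell centres × 16 headings = 688 poses. Raycast each; keep the one whose scan matches to 4 dp.
  (2.5, 5.5, 240°): beam 1 = 0.5774 ≠ 0.5176 ✗
  (2.5, 7.5, 30°): beam 1 = 1.7321 ≠ 0.5176 ✗
  (6.5, 7.5, 195°): beam 1 = 1.5529 ≠ 0.5176 ✗
  …
  (4.5, 4.5, 15°): r_1=0.5176, r_2=3.6235, r_3=3.6235 — all match ✓
Only this pose fits every beam.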